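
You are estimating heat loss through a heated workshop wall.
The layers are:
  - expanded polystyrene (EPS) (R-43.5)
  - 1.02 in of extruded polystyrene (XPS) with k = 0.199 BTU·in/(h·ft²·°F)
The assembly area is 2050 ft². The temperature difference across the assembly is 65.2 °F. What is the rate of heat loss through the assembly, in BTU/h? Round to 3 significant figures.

1.02/0.199 = 5.126
R_total = 43.5 + 5.126 = 48.63 ft²·°F·h/BTU
Q = A·ΔT/R = 2050 × 65.2 / 48.63 = 2749 BTU/h

2750 BTU/h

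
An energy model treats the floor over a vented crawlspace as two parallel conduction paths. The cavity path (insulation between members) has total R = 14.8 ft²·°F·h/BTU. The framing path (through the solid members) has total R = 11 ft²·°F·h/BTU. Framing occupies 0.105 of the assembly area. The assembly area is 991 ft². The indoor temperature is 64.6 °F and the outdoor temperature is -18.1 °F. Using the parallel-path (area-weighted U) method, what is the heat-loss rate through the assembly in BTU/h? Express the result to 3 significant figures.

5740 BTU/h

U_eff = 0.895/14.8 + 0.105/11 = 0.06047 + 0.009545 = 0.07002
R_eff = 1/U_eff = 14.28 ft²·°F·h/BTU
Q = 991 × (64.6 − (-18.1)) / 14.28 = 5738 BTU/h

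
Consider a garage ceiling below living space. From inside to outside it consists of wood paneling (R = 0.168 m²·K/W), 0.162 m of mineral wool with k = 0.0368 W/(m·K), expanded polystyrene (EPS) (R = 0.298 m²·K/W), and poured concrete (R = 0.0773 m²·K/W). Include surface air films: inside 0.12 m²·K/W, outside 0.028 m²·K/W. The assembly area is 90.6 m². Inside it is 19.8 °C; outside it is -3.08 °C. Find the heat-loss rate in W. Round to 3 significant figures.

407 W

0.162/0.0368 = 4.402
R_total = 0.12 + 0.168 + 4.402 + 0.298 + 0.0773 + 0.028 = 5.093 m²·K/W
Q = A·ΔT/R = 90.6 × (19.8 − (-3.08)) / 5.093 = 407 W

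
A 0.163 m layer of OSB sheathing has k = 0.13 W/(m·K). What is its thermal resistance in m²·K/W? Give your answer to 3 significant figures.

R = L/k = 0.163/0.13 = 1.254 m²·K/W

1.25 m²·K/W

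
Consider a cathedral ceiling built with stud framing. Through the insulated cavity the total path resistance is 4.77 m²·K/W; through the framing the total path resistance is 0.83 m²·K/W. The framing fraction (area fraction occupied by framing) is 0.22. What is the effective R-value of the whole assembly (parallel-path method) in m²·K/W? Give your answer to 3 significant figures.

U_eff = 0.78/4.77 + 0.22/0.83 = 0.1635 + 0.2651 = 0.4286
R_eff = 1/U_eff = 2.333 m²·K/W

2.33 m²·K/W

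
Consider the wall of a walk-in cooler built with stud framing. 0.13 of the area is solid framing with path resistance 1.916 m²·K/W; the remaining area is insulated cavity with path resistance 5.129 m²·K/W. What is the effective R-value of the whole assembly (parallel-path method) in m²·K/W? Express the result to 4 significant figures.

4.211 m²·K/W

U_eff = 0.87/5.129 + 0.13/1.916 = 0.16962 + 0.06785 = 0.23747
R_eff = 1/U_eff = 4.211 m²·K/W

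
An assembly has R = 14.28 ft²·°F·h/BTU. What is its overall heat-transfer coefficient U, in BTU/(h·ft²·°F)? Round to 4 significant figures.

0.07003 BTU/(h·ft²·°F)

U = 1/R = 1/14.28 = 0.070028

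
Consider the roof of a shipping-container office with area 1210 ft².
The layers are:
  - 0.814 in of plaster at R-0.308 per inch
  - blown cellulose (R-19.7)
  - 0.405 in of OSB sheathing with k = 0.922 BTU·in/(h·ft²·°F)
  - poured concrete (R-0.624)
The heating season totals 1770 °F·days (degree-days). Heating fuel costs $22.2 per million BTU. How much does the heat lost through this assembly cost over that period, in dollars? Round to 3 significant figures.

0.814 × 0.308 = 0.2507
0.405/0.922 = 0.4393
R_total = 0.2507 + 19.7 + 0.4393 + 0.624 = 21.01 ft²·°F·h/BTU
E = A × HDD × 24 / R = 1210 × 1770 × 24 / 21.01 = 2446000 BTU
Cost = 2446000/10⁶ × 22.2 = $54.3

54.3 dollars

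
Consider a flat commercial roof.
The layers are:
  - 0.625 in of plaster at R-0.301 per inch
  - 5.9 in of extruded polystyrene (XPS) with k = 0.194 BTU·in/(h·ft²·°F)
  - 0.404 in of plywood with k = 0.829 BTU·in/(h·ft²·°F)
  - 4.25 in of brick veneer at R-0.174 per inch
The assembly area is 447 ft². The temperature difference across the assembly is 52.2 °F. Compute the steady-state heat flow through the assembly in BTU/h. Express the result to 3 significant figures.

733 BTU/h

0.625 × 0.301 = 0.1881
5.9/0.194 = 30.41
0.404/0.829 = 0.4873
4.25 × 0.174 = 0.7395
R_total = 0.1881 + 30.41 + 0.4873 + 0.7395 = 31.83 ft²·°F·h/BTU
Q = A·ΔT/R = 447 × 52.2 / 31.83 = 733.1 BTU/h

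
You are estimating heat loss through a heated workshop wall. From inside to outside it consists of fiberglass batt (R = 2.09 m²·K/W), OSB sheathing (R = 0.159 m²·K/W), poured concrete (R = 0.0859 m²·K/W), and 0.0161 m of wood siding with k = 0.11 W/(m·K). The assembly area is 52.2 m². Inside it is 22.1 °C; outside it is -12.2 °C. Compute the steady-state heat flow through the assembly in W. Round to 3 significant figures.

722 W

0.0161/0.11 = 0.1464
R_total = 2.09 + 0.159 + 0.0859 + 0.1464 = 2.481 m²·K/W
Q = A·ΔT/R = 52.2 × (22.1 − (-12.2)) / 2.481 = 721.6 W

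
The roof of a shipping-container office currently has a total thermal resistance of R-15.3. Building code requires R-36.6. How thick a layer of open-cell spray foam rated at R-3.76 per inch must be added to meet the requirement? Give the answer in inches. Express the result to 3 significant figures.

5.66 in

ΔR = 36.6 − 15.3 = 21.3 ft²·°F·h/BTU
L = ΔR / (R/in) = 21.3/3.76 = 5.665 in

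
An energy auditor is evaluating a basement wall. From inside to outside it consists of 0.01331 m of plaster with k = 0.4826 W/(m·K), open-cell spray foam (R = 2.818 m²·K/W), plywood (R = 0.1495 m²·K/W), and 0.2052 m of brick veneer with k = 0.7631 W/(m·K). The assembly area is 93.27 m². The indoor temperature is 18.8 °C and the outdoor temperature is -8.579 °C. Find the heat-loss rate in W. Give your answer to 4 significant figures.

782.4 W

0.01331/0.4826 = 0.02758
0.2052/0.7631 = 0.2689
R_total = 0.02758 + 2.818 + 0.1495 + 0.2689 = 3.264 m²·K/W
Q = A·ΔT/R = 93.27 × (18.8 − (-8.579)) / 3.264 = 782.37 W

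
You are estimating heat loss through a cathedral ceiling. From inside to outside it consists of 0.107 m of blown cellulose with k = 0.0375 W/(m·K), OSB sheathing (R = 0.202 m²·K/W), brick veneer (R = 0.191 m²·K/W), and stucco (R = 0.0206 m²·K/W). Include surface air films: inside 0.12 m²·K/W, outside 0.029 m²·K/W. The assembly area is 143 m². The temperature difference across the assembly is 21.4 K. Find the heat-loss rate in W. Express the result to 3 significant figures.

896 W

0.107/0.0375 = 2.853
R_total = 0.12 + 2.853 + 0.202 + 0.191 + 0.0206 + 0.029 = 3.416 m²·K/W
Q = A·ΔT/R = 143 × 21.4 / 3.416 = 895.9 W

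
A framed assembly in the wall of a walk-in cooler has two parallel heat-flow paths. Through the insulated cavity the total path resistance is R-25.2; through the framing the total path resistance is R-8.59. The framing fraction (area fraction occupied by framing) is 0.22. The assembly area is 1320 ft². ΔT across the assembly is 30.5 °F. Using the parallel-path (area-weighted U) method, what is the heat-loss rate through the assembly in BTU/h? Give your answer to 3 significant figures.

U_eff = 0.78/25.2 + 0.22/8.59 = 0.03095 + 0.02561 = 0.05656
R_eff = 1/U_eff = 17.68 ft²·°F·h/BTU
Q = 1320 × 30.5 / 17.68 = 2277 BTU/h

2280 BTU/h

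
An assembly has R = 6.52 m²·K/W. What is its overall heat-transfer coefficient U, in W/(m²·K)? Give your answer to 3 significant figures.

U = 1/R = 1/6.52 = 0.1534

0.153 W/(m²·K)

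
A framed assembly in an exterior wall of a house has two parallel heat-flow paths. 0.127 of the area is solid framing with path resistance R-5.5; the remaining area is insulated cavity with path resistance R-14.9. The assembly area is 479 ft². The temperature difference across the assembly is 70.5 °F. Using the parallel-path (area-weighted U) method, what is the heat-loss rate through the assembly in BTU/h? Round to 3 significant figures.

2760 BTU/h

U_eff = 0.873/14.9 + 0.127/5.5 = 0.05859 + 0.02309 = 0.08168
R_eff = 1/U_eff = 12.24 ft²·°F·h/BTU
Q = 479 × 70.5 / 12.24 = 2758 BTU/h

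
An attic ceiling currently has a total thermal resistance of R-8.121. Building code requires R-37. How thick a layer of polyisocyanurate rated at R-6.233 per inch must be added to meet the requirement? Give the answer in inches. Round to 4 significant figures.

4.633 in

ΔR = 37 − 8.121 = 28.879 ft²·°F·h/BTU
L = ΔR / (R/in) = 28.879/6.233 = 4.6332 in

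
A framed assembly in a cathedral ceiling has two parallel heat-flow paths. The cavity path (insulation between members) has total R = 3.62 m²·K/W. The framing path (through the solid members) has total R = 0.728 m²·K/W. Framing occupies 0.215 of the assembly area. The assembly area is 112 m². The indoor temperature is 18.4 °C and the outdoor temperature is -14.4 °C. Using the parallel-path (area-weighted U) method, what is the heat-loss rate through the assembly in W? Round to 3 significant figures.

U_eff = 0.785/3.62 + 0.215/0.728 = 0.2169 + 0.2953 = 0.5122
R_eff = 1/U_eff = 1.952 m²·K/W
Q = 112 × (18.4 − (-14.4)) / 1.952 = 1882 W

1880 W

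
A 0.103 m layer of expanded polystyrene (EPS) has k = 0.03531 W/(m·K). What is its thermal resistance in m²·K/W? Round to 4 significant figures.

R = L/k = 0.103/0.03531 = 2.917 m²·K/W

2.917 m²·K/W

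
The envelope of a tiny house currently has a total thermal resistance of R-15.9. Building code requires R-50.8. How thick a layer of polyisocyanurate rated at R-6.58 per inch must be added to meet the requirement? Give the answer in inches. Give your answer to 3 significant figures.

5.30 in

ΔR = 50.8 − 15.9 = 34.9 ft²·°F·h/BTU
L = ΔR / (R/in) = 34.9/6.58 = 5.304 in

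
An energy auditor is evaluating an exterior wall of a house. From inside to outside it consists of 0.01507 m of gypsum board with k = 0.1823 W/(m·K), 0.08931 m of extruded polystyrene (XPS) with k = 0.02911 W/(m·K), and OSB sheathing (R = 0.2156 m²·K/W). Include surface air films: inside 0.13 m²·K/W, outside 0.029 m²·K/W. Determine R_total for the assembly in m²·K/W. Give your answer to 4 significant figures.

0.01507/0.1823 = 0.082666
0.08931/0.02911 = 3.068
R_total = 0.13 + 0.082666 + 3.068 + 0.2156 + 0.029 = 3.5253 m²·K/W

3.525 m²·K/W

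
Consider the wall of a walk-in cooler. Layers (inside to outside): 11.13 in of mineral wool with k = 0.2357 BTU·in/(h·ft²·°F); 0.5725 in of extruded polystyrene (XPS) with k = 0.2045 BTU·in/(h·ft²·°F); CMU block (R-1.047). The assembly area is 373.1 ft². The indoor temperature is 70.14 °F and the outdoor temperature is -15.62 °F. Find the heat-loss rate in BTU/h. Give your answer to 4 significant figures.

11.13/0.2357 = 47.221
0.5725/0.2045 = 2.7995
R_total = 47.221 + 2.7995 + 1.047 = 51.068 ft²·°F·h/BTU
Q = A·ΔT/R = 373.1 × (70.14 − (-15.62)) / 51.068 = 626.56 BTU/h

626.6 BTU/h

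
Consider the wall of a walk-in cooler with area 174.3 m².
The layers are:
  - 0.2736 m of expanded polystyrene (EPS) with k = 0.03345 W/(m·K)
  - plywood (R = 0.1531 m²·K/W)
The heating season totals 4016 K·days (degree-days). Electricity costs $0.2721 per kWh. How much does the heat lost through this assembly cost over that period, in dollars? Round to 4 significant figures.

548.6 dollars

0.2736/0.03345 = 8.1794
R_total = 8.1794 + 0.1531 = 8.3325 m²·K/W
E = A × HDD × 24 / R / 1000 = 174.3 × 4016 × 24 / 8.3325 / 1000 = 2016.2 kWh
Cost = 2016.2 × 0.2721 = $548.6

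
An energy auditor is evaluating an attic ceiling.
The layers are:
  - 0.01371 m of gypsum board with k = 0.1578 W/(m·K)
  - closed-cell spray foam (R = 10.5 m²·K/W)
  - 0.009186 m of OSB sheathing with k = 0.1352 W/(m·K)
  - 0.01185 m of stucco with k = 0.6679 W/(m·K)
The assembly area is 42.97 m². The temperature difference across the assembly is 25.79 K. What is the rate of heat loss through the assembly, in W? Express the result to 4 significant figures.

103.8 W

0.01371/0.1578 = 0.086882
0.009186/0.1352 = 0.067944
0.01185/0.6679 = 0.017742
R_total = 0.086882 + 10.5 + 0.067944 + 0.017742 = 10.673 m²·K/W
Q = A·ΔT/R = 42.97 × 25.79 / 10.673 = 103.84 W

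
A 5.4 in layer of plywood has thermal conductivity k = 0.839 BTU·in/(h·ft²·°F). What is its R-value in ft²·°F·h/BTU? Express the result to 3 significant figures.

R = L/k = 5.4/0.839 = 6.436 ft²·°F·h/BTU

6.44 ft²·°F·h/BTU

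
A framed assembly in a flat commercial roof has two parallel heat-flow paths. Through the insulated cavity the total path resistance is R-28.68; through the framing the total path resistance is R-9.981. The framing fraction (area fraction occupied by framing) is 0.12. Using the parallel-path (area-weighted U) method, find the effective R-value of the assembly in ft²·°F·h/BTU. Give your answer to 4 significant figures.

U_eff = 0.88/28.68 + 0.12/9.981 = 0.030683 + 0.012023 = 0.042706
R_eff = 1/U_eff = 23.416 ft²·°F·h/BTU

23.42 ft²·°F·h/BTU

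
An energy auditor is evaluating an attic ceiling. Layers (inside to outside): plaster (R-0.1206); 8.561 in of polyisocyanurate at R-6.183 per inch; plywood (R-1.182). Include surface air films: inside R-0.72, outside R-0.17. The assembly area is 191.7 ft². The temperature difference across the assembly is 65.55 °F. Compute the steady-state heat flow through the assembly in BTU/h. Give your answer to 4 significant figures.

228.0 BTU/h

8.561 × 6.183 = 52.933
R_total = 0.72 + 0.1206 + 52.933 + 1.182 + 0.17 = 55.125 ft²·°F·h/BTU
Q = A·ΔT/R = 191.7 × 65.55 / 55.125 = 227.95 BTU/h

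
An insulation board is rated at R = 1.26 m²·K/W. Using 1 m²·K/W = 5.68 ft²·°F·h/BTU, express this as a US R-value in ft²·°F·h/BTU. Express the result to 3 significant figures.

7.16 ft²·°F·h/BTU

R_US = 1.26 × 5.68 = 7.157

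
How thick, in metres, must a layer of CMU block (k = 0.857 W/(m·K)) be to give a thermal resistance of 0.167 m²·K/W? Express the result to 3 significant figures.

L = R·k = 0.167 × 0.857 = 0.1431 m

0.143 m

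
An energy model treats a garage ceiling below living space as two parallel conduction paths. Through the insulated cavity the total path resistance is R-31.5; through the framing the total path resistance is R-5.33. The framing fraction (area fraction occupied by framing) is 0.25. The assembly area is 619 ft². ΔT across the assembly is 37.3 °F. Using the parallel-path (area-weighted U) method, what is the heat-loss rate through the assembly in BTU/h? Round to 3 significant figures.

U_eff = 0.75/31.5 + 0.25/5.33 = 0.02381 + 0.0469 = 0.07071
R_eff = 1/U_eff = 14.14 ft²·°F·h/BTU
Q = 619 × 37.3 / 14.14 = 1633 BTU/h

1630 BTU/h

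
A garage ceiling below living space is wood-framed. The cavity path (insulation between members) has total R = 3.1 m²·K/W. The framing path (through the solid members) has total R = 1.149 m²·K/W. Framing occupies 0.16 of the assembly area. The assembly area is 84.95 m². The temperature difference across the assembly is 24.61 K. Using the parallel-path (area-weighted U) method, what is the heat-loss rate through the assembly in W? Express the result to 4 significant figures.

857.6 W

U_eff = 0.84/3.1 + 0.16/1.149 = 0.27097 + 0.13925 = 0.41022
R_eff = 1/U_eff = 2.4377 m²·K/W
Q = 84.95 × 24.61 / 2.4377 = 857.61 W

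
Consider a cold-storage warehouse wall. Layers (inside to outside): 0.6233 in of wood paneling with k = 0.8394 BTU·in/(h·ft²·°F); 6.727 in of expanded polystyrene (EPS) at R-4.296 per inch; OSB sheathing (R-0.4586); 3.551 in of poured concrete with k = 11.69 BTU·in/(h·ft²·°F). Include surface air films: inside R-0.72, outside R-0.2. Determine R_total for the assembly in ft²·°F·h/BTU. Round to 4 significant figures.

31.32 ft²·°F·h/BTU

0.6233/0.8394 = 0.74255
6.727 × 4.296 = 28.899
3.551/11.69 = 0.30376
R_total = 0.72 + 0.74255 + 28.899 + 0.4586 + 0.30376 + 0.2 = 31.324 ft²·°F·h/BTU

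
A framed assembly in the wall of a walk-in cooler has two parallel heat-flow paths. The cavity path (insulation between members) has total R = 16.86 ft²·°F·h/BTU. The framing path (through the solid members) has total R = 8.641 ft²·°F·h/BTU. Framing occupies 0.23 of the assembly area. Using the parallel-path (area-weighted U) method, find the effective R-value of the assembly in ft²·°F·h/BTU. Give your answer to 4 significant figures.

U_eff = 0.77/16.86 + 0.23/8.641 = 0.04567 + 0.026617 = 0.072288
R_eff = 1/U_eff = 13.834 ft²·°F·h/BTU

13.83 ft²·°F·h/BTU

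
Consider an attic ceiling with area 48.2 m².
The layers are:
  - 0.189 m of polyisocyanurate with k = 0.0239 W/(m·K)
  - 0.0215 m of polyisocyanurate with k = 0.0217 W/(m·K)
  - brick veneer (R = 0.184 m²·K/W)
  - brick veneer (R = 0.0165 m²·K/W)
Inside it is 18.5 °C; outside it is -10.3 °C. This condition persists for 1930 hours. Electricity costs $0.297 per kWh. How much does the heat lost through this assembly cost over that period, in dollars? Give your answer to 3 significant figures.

87.4 dollars

0.189/0.0239 = 7.908
0.0215/0.0217 = 0.9908
R_total = 7.908 + 0.9908 + 0.184 + 0.0165 = 9.099 m²·K/W
Q = 48.2 × (18.5 − (-10.3)) / 9.099 = 152.6 W
E = 152.6 W × 1930 h / 1000 = 294.4 kWh
Cost = 294.4 × 0.297 = $87.45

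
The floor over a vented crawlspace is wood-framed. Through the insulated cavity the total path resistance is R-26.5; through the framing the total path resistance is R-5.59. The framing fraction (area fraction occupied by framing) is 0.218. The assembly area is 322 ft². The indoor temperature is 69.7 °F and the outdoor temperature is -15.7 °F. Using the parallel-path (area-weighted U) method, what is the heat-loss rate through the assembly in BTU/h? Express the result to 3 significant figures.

U_eff = 0.782/26.5 + 0.218/5.59 = 0.02951 + 0.039 = 0.06851
R_eff = 1/U_eff = 14.6 ft²·°F·h/BTU
Q = 322 × (69.7 − (-15.7)) / 14.6 = 1884 BTU/h

1880 BTU/h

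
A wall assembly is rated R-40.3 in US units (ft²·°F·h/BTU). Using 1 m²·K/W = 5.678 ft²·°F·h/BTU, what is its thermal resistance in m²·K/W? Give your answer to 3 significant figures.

7.10 m²·K/W

R_SI = 40.3/5.678 = 7.098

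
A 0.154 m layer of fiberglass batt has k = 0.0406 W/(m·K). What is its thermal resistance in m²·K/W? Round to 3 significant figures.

3.79 m²·K/W

R = L/k = 0.154/0.0406 = 3.793 m²·K/W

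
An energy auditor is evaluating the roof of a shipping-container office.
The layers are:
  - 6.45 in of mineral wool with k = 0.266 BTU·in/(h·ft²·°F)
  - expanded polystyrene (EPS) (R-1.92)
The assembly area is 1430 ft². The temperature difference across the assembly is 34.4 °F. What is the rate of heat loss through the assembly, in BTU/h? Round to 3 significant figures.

6.45/0.266 = 24.25
R_total = 24.25 + 1.92 = 26.17 ft²·°F·h/BTU
Q = A·ΔT/R = 1430 × 34.4 / 26.17 = 1880 BTU/h

1880 BTU/h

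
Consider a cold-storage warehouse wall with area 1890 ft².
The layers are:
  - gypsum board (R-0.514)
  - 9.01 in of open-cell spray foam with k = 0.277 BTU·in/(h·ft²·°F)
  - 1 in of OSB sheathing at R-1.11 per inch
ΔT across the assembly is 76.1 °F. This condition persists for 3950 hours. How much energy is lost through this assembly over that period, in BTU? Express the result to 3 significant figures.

9.01/0.277 = 32.53
1 × 1.11 = 1.11
R_total = 0.514 + 32.53 + 1.11 = 34.15 ft²·°F·h/BTU
Q = 1890 × 76.1 / 34.15 = 4212 BTU/h
E = 4212 × 3950 = 16640000 BTU

16600000 BTU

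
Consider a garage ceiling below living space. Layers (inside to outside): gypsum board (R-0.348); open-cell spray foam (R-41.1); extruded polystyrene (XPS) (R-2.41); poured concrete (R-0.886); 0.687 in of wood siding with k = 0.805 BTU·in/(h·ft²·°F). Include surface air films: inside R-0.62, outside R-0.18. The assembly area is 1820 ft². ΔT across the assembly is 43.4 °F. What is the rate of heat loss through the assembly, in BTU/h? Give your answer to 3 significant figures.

1700 BTU/h

0.687/0.805 = 0.8534
R_total = 0.62 + 0.348 + 41.1 + 2.41 + 0.886 + 0.8534 + 0.18 = 46.4 ft²·°F·h/BTU
Q = A·ΔT/R = 1820 × 43.4 / 46.4 = 1702 BTU/h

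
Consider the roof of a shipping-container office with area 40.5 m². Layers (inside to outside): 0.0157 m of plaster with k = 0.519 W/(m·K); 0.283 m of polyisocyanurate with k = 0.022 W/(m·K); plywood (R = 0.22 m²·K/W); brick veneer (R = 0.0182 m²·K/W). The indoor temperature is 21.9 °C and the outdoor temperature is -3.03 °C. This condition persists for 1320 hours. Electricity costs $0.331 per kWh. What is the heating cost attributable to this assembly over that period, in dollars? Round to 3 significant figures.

33.6 dollars

0.0157/0.519 = 0.03025
0.283/0.022 = 12.86
R_total = 0.03025 + 12.86 + 0.22 + 0.0182 = 13.13 m²·K/W
Q = 40.5 × (21.9 − (-3.03)) / 13.13 = 76.89 W
E = 76.89 W × 1320 h / 1000 = 101.5 kWh
Cost = 101.5 × 0.331 = $33.59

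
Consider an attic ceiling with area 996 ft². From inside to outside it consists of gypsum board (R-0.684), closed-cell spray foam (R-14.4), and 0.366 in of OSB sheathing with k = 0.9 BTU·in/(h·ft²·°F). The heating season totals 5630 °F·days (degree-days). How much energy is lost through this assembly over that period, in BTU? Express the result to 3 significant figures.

8690000 BTU

0.366/0.9 = 0.4067
R_total = 0.684 + 14.4 + 0.4067 = 15.49 ft²·°F·h/BTU
E = A × HDD × 24 / R = 996 × 5630 × 24 / 15.49 = 8688000 BTU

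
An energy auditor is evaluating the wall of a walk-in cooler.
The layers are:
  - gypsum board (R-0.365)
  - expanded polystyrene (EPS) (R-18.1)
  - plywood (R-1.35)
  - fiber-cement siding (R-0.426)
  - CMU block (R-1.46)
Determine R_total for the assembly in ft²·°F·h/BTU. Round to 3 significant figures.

21.7 ft²·°F·h/BTU

R_total = 0.365 + 18.1 + 1.35 + 0.426 + 1.46 = 21.7 ft²·°F·h/BTU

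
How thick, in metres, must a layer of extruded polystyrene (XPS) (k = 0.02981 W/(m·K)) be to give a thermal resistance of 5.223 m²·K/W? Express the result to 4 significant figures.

0.1557 m

L = R·k = 5.223 × 0.02981 = 0.1557 m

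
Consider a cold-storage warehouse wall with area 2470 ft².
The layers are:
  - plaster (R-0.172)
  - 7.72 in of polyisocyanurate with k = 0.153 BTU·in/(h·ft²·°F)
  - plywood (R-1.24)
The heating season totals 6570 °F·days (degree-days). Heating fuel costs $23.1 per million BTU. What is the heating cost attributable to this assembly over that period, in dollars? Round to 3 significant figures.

7.72/0.153 = 50.46
R_total = 0.172 + 50.46 + 1.24 = 51.87 ft²·°F·h/BTU
E = A × HDD × 24 / R = 2470 × 6570 × 24 / 51.87 = 7509000 BTU
Cost = 7509000/10⁶ × 23.1 = $173.4

173 dollars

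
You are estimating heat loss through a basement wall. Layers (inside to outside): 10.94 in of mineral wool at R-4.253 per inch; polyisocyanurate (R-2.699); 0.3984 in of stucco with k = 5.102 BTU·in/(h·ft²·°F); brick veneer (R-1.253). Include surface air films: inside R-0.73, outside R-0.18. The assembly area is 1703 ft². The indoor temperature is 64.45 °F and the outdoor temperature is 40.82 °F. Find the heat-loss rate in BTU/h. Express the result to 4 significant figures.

10.94 × 4.253 = 46.528
0.3984/5.102 = 0.078087
R_total = 0.73 + 46.528 + 2.699 + 0.078087 + 1.253 + 0.18 = 51.468 ft²·°F·h/BTU
Q = A·ΔT/R = 1703 × (64.45 − 40.82) / 51.468 = 781.88 BTU/h

781.9 BTU/h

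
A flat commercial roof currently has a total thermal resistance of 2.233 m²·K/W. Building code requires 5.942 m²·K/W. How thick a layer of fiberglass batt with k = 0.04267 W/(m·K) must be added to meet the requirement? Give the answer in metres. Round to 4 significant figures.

0.1583 m

ΔR = 5.942 − 2.233 = 3.709 m²·K/W
L = ΔR × k = 3.709 × 0.04267 = 0.15826 m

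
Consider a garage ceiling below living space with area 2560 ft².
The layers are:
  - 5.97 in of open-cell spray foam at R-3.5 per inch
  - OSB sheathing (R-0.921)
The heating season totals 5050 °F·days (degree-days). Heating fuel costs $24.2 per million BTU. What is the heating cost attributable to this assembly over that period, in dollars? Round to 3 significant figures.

344 dollars

5.97 × 3.5 = 20.89
R_total = 20.89 + 0.921 = 21.82 ft²·°F·h/BTU
E = A × HDD × 24 / R = 2560 × 5050 × 24 / 21.82 = 14220000 BTU
Cost = 14220000/10⁶ × 24.2 = $344.2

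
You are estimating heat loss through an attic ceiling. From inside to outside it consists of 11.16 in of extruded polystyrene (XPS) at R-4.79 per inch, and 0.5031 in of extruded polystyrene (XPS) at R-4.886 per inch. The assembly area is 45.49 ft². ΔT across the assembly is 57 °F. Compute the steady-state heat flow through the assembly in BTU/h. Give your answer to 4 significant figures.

11.16 × 4.79 = 53.456
0.5031 × 4.886 = 2.4581
R_total = 53.456 + 2.4581 = 55.915 ft²·°F·h/BTU
Q = A·ΔT/R = 45.49 × 57 / 55.915 = 46.373 BTU/h

46.37 BTU/h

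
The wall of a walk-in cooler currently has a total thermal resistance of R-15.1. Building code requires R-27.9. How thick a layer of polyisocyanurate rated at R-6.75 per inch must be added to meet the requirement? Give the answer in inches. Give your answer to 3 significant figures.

ΔR = 27.9 − 15.1 = 12.8 ft²·°F·h/BTU
L = ΔR / (R/in) = 12.8/6.75 = 1.896 in

1.90 in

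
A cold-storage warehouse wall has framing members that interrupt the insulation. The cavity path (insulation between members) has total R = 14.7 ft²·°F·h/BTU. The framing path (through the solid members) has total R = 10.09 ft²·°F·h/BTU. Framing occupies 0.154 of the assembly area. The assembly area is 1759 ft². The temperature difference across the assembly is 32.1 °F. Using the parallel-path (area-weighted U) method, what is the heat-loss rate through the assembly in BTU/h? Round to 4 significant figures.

U_eff = 0.846/14.7 + 0.154/10.09 = 0.057551 + 0.015263 = 0.072814
R_eff = 1/U_eff = 13.734 ft²·°F·h/BTU
Q = 1759 × 32.1 / 13.734 = 4111.3 BTU/h

4111 BTU/h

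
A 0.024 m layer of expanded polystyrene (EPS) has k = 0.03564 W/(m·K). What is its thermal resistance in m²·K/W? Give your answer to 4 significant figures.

R = L/k = 0.024/0.03564 = 0.6734 m²·K/W

0.6734 m²·K/W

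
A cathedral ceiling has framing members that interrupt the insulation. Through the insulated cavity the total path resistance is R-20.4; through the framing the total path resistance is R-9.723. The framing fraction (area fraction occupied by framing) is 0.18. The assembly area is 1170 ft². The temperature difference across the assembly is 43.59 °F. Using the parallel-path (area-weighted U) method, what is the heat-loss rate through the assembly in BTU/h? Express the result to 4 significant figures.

2994 BTU/h

U_eff = 0.82/20.4 + 0.18/9.723 = 0.040196 + 0.018513 = 0.058709
R_eff = 1/U_eff = 17.033 ft²·°F·h/BTU
Q = 1170 × 43.59 / 17.033 = 2994.2 BTU/h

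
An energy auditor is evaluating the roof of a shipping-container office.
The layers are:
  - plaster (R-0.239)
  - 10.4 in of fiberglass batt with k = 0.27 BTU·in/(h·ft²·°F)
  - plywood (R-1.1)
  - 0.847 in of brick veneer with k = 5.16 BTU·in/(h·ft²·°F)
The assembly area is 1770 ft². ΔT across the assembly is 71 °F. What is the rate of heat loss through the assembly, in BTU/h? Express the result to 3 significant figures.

10.4/0.27 = 38.52
0.847/5.16 = 0.1641
R_total = 0.239 + 38.52 + 1.1 + 0.1641 = 40.02 ft²·°F·h/BTU
Q = A·ΔT/R = 1770 × 71 / 40.02 = 3140 BTU/h

3140 BTU/h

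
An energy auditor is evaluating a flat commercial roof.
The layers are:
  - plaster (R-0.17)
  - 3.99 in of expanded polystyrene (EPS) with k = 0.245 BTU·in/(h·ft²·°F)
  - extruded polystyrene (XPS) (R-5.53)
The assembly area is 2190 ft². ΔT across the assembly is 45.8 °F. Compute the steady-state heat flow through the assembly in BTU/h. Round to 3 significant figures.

3.99/0.245 = 16.29
R_total = 0.17 + 16.29 + 5.53 = 21.99 ft²·°F·h/BTU
Q = A·ΔT/R = 2190 × 45.8 / 21.99 = 4562 BTU/h

4560 BTU/h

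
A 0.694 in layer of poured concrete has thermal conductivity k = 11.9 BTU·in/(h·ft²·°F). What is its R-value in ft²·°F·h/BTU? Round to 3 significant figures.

0.0583 ft²·°F·h/BTU

R = L/k = 0.694/11.9 = 0.05832 ft²·°F·h/BTU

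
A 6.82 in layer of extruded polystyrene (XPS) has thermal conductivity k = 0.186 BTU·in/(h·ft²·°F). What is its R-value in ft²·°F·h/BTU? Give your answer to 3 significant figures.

36.7 ft²·°F·h/BTU

R = L/k = 6.82/0.186 = 36.67 ft²·°F·h/BTU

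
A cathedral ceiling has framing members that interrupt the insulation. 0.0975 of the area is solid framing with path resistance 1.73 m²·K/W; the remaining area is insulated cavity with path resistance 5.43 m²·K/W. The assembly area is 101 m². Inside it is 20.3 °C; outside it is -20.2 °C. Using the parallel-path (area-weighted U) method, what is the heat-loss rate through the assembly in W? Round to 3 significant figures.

910 W

U_eff = 0.9025/5.43 + 0.0975/1.73 = 0.1662 + 0.05636 = 0.2226
R_eff = 1/U_eff = 4.493 m²·K/W
Q = 101 × (20.3 − (-20.2)) / 4.493 = 910.4 W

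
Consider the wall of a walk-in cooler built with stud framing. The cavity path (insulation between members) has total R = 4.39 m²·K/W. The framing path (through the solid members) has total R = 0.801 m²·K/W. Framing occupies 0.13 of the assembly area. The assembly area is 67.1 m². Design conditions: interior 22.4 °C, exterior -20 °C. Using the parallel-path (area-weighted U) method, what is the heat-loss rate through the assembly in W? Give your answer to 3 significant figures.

1030 W

U_eff = 0.87/4.39 + 0.13/0.801 = 0.1982 + 0.1623 = 0.3605
R_eff = 1/U_eff = 2.774 m²·K/W
Q = 67.1 × (22.4 − (-20)) / 2.774 = 1026 W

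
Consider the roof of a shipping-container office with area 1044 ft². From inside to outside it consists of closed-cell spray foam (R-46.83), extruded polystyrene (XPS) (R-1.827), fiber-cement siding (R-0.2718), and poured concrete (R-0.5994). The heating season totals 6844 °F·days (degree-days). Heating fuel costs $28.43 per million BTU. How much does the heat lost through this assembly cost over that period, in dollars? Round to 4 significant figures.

98.43 dollars

R_total = 46.83 + 1.827 + 0.2718 + 0.5994 = 49.528 ft²·°F·h/BTU
E = A × HDD × 24 / R = 1044 × 6844 × 24 / 49.528 = 3462300 BTU
Cost = 3462300/10⁶ × 28.43 = $98.434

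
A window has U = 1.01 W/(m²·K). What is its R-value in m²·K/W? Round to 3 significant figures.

R = 1/U = 1/1.01 = 0.9901

0.990 m²·K/W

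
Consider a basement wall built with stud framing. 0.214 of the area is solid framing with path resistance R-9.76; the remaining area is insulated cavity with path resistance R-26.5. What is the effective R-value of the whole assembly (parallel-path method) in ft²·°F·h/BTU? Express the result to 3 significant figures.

19.4 ft²·°F·h/BTU

U_eff = 0.786/26.5 + 0.214/9.76 = 0.02966 + 0.02193 = 0.05159
R_eff = 1/U_eff = 19.38 ft²·°F·h/BTU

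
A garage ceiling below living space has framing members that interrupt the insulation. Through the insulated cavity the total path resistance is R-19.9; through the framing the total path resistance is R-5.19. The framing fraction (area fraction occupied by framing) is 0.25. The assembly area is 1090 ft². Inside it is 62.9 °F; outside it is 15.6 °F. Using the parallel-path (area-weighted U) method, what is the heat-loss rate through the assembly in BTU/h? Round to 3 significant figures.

U_eff = 0.75/19.9 + 0.25/5.19 = 0.03769 + 0.04817 = 0.08586
R_eff = 1/U_eff = 11.65 ft²·°F·h/BTU
Q = 1090 × (62.9 − 15.6) / 11.65 = 4427 BTU/h

4430 BTU/h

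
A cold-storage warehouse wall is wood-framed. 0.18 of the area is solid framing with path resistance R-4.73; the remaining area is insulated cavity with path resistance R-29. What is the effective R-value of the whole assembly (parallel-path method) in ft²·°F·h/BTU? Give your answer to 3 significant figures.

15.1 ft²·°F·h/BTU

U_eff = 0.82/29 + 0.18/4.73 = 0.02828 + 0.03805 = 0.06633
R_eff = 1/U_eff = 15.08 ft²·°F·h/BTU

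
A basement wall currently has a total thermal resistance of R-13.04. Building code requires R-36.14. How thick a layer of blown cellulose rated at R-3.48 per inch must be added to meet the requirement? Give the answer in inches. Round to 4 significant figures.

6.638 in

ΔR = 36.14 − 13.04 = 23.1 ft²·°F·h/BTU
L = ΔR / (R/in) = 23.1/3.48 = 6.6379 in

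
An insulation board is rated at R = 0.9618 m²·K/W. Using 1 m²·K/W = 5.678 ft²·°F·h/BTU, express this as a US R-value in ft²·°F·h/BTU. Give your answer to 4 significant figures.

5.461 ft²·°F·h/BTU

R_US = 0.9618 × 5.678 = 5.4611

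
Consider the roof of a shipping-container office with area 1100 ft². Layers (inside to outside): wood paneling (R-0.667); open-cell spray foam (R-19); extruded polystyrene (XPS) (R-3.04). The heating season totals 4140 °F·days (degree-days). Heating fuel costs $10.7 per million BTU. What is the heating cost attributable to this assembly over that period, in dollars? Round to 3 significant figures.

R_total = 0.667 + 19 + 3.04 = 22.71 ft²·°F·h/BTU
E = A × HDD × 24 / R = 1100 × 4140 × 24 / 22.71 = 4813000 BTU
Cost = 4813000/10⁶ × 10.7 = $51.5

51.5 dollars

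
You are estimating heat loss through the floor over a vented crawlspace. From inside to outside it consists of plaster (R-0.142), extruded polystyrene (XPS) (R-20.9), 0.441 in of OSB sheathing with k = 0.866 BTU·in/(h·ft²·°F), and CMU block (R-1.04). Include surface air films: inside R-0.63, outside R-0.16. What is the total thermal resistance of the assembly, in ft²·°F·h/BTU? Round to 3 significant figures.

23.4 ft²·°F·h/BTU

0.441/0.866 = 0.5092
R_total = 0.63 + 0.142 + 20.9 + 0.5092 + 1.04 + 0.16 = 23.38 ft²·°F·h/BTU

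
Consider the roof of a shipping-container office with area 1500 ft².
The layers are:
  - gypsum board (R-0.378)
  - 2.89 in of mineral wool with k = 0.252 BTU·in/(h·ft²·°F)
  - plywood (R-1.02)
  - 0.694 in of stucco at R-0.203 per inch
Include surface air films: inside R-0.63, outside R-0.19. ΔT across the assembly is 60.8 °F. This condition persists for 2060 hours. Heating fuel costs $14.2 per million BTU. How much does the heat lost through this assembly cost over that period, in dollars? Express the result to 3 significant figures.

2.89/0.252 = 11.47
0.694 × 0.203 = 0.1409
R_total = 0.63 + 0.378 + 11.47 + 1.02 + 0.1409 + 0.19 = 13.83 ft²·°F·h/BTU
Q = 1500 × 60.8 / 13.83 = 6596 BTU/h
E = 6596 × 2060 = 13590000 BTU
Cost = 13590000/10⁶ × 14.2 = $192.9

193 dollars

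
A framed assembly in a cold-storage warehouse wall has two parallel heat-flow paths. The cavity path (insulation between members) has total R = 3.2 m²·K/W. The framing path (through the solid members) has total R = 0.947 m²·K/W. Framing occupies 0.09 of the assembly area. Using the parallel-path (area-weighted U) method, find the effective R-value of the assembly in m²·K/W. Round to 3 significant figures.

2.64 m²·K/W

U_eff = 0.91/3.2 + 0.09/0.947 = 0.2844 + 0.09504 = 0.3794
R_eff = 1/U_eff = 2.636 m²·K/W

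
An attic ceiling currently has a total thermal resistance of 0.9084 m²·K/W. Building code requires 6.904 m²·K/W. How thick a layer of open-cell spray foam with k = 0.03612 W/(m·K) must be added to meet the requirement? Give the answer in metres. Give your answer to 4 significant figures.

0.2166 m

ΔR = 6.904 − 0.9084 = 5.9956 m²·K/W
L = ΔR × k = 5.9956 × 0.03612 = 0.21656 m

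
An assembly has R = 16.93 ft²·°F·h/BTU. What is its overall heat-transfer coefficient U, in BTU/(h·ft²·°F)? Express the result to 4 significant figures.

U = 1/R = 1/16.93 = 0.059067

0.05907 BTU/(h·ft²·°F)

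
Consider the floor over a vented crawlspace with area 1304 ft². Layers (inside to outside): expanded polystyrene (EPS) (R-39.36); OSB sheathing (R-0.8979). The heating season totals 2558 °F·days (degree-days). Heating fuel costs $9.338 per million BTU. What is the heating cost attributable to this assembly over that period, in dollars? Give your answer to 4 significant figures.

18.57 dollars

R_total = 39.36 + 0.8979 = 40.258 ft²·°F·h/BTU
E = A × HDD × 24 / R = 1304 × 2558 × 24 / 40.258 = 1988600 BTU
Cost = 1988600/10⁶ × 9.338 = $18.569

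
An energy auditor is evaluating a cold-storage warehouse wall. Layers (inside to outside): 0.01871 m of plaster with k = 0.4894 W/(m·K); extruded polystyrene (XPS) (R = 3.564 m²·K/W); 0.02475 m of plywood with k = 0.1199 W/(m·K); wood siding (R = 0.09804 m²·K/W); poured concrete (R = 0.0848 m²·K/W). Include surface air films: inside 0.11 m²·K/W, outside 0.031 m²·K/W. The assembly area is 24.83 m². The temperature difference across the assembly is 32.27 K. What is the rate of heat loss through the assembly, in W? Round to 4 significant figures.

0.01871/0.4894 = 0.03823
0.02475/0.1199 = 0.20642
R_total = 0.11 + 0.03823 + 3.564 + 0.20642 + 0.09804 + 0.0848 + 0.031 = 4.1325 m²·K/W
Q = A·ΔT/R = 24.83 × 32.27 / 4.1325 = 193.89 W

193.9 W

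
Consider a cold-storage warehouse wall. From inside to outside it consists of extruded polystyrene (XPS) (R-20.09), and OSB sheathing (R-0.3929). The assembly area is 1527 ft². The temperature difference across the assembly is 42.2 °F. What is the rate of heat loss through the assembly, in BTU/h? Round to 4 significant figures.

3146 BTU/h

R_total = 20.09 + 0.3929 = 20.483 ft²·°F·h/BTU
Q = A·ΔT/R = 1527 × 42.2 / 20.483 = 3146 BTU/h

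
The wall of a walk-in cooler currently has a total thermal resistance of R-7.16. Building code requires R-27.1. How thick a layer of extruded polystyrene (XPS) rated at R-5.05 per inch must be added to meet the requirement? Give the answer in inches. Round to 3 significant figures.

3.95 in

ΔR = 27.1 − 7.16 = 19.94 ft²·°F·h/BTU
L = ΔR / (R/in) = 19.94/5.05 = 3.949 in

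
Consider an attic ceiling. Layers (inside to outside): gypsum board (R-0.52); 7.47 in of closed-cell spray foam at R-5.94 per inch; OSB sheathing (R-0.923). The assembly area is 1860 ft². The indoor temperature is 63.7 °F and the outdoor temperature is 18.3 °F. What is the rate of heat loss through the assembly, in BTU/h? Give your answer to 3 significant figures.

1840 BTU/h

7.47 × 5.94 = 44.37
R_total = 0.52 + 44.37 + 0.923 = 45.81 ft²·°F·h/BTU
Q = A·ΔT/R = 1860 × (63.7 − 18.3) / 45.81 = 1843 BTU/h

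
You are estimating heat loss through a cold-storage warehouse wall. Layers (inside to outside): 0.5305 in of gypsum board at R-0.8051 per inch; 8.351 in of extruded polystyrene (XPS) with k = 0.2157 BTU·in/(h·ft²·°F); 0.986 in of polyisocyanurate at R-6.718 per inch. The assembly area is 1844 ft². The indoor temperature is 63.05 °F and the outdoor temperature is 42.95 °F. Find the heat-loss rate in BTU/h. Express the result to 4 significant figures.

0.5305 × 0.8051 = 0.42711
8.351/0.2157 = 38.716
0.986 × 6.718 = 6.6239
R_total = 0.42711 + 38.716 + 6.6239 = 45.767 ft²·°F·h/BTU
Q = A·ΔT/R = 1844 × (63.05 − 42.95) / 45.767 = 809.85 BTU/h

809.9 BTU/h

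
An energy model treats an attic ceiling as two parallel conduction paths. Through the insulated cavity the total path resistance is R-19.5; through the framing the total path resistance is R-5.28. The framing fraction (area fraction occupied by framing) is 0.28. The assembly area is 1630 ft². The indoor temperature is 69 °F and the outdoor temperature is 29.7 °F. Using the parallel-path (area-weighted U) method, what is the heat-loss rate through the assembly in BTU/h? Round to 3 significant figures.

5760 BTU/h

U_eff = 0.72/19.5 + 0.28/5.28 = 0.03692 + 0.05303 = 0.08995
R_eff = 1/U_eff = 11.12 ft²·°F·h/BTU
Q = 1630 × (69 − 29.7) / 11.12 = 5762 BTU/h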